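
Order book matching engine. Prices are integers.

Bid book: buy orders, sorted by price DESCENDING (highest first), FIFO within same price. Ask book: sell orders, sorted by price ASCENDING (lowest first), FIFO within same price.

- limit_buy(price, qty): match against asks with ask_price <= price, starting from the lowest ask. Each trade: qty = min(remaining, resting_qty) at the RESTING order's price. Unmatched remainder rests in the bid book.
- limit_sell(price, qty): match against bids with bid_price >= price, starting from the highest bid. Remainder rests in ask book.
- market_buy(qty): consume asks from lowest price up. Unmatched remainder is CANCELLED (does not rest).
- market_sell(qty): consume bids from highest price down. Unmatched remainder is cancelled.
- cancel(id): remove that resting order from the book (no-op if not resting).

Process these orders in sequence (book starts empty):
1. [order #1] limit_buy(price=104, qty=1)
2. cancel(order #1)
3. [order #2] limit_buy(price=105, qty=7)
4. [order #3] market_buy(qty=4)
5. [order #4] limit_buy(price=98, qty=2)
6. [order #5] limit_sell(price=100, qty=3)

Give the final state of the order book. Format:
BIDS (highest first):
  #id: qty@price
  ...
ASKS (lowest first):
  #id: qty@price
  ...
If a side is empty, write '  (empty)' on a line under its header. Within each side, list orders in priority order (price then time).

After op 1 [order #1] limit_buy(price=104, qty=1): fills=none; bids=[#1:1@104] asks=[-]
After op 2 cancel(order #1): fills=none; bids=[-] asks=[-]
After op 3 [order #2] limit_buy(price=105, qty=7): fills=none; bids=[#2:7@105] asks=[-]
After op 4 [order #3] market_buy(qty=4): fills=none; bids=[#2:7@105] asks=[-]
After op 5 [order #4] limit_buy(price=98, qty=2): fills=none; bids=[#2:7@105 #4:2@98] asks=[-]
After op 6 [order #5] limit_sell(price=100, qty=3): fills=#2x#5:3@105; bids=[#2:4@105 #4:2@98] asks=[-]

Answer: BIDS (highest first):
  #2: 4@105
  #4: 2@98
ASKS (lowest first):
  (empty)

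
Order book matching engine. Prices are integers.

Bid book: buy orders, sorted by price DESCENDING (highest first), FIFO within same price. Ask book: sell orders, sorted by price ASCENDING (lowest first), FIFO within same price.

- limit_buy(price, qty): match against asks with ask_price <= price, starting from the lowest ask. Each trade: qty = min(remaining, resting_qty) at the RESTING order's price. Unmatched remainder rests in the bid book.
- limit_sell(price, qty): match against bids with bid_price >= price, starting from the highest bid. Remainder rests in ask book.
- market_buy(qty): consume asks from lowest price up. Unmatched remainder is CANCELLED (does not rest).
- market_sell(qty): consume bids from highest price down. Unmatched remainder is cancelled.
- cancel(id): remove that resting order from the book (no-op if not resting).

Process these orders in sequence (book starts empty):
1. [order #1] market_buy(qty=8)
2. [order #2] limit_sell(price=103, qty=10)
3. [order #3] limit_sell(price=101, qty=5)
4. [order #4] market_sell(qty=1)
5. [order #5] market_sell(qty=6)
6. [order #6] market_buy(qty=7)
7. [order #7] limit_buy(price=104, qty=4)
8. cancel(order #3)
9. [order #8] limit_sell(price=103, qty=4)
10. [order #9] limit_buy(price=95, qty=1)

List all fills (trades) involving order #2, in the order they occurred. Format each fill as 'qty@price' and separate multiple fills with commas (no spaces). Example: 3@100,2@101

Answer: 2@103,4@103

Derivation:
After op 1 [order #1] market_buy(qty=8): fills=none; bids=[-] asks=[-]
After op 2 [order #2] limit_sell(price=103, qty=10): fills=none; bids=[-] asks=[#2:10@103]
After op 3 [order #3] limit_sell(price=101, qty=5): fills=none; bids=[-] asks=[#3:5@101 #2:10@103]
After op 4 [order #4] market_sell(qty=1): fills=none; bids=[-] asks=[#3:5@101 #2:10@103]
After op 5 [order #5] market_sell(qty=6): fills=none; bids=[-] asks=[#3:5@101 #2:10@103]
After op 6 [order #6] market_buy(qty=7): fills=#6x#3:5@101 #6x#2:2@103; bids=[-] asks=[#2:8@103]
After op 7 [order #7] limit_buy(price=104, qty=4): fills=#7x#2:4@103; bids=[-] asks=[#2:4@103]
After op 8 cancel(order #3): fills=none; bids=[-] asks=[#2:4@103]
After op 9 [order #8] limit_sell(price=103, qty=4): fills=none; bids=[-] asks=[#2:4@103 #8:4@103]
After op 10 [order #9] limit_buy(price=95, qty=1): fills=none; bids=[#9:1@95] asks=[#2:4@103 #8:4@103]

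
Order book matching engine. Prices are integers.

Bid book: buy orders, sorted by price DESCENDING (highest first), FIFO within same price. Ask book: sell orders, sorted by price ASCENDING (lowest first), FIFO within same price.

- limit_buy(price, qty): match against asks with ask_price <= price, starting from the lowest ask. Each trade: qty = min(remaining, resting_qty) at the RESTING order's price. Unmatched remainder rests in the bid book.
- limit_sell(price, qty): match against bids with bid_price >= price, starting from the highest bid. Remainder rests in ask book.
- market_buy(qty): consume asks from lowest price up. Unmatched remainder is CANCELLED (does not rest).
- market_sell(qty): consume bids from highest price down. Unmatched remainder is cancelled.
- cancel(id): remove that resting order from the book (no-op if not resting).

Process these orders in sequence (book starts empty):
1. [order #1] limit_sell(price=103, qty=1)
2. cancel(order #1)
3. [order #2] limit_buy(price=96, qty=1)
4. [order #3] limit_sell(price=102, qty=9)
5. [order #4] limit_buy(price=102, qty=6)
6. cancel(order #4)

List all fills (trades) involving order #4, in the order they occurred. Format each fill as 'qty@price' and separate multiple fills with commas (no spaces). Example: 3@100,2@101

Answer: 6@102

Derivation:
After op 1 [order #1] limit_sell(price=103, qty=1): fills=none; bids=[-] asks=[#1:1@103]
After op 2 cancel(order #1): fills=none; bids=[-] asks=[-]
After op 3 [order #2] limit_buy(price=96, qty=1): fills=none; bids=[#2:1@96] asks=[-]
After op 4 [order #3] limit_sell(price=102, qty=9): fills=none; bids=[#2:1@96] asks=[#3:9@102]
After op 5 [order #4] limit_buy(price=102, qty=6): fills=#4x#3:6@102; bids=[#2:1@96] asks=[#3:3@102]
After op 6 cancel(order #4): fills=none; bids=[#2:1@96] asks=[#3:3@102]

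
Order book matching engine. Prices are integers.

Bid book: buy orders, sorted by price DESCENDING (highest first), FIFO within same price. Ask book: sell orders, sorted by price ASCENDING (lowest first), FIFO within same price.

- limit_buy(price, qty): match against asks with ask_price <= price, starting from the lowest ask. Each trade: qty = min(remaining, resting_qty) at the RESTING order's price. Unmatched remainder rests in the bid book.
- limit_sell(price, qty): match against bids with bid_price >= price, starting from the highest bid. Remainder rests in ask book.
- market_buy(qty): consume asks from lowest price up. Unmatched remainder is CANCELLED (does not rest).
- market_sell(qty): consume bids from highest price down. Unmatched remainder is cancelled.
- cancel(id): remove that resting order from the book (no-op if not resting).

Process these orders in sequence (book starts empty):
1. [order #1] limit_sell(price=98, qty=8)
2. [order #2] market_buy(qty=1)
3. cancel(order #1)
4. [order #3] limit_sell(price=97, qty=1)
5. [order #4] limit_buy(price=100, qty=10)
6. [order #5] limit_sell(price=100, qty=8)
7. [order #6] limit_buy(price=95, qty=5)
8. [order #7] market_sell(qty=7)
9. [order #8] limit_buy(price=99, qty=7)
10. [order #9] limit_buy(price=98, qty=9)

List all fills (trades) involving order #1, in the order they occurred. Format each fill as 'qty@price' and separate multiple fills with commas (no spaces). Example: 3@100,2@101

Answer: 1@98

Derivation:
After op 1 [order #1] limit_sell(price=98, qty=8): fills=none; bids=[-] asks=[#1:8@98]
After op 2 [order #2] market_buy(qty=1): fills=#2x#1:1@98; bids=[-] asks=[#1:7@98]
After op 3 cancel(order #1): fills=none; bids=[-] asks=[-]
After op 4 [order #3] limit_sell(price=97, qty=1): fills=none; bids=[-] asks=[#3:1@97]
After op 5 [order #4] limit_buy(price=100, qty=10): fills=#4x#3:1@97; bids=[#4:9@100] asks=[-]
After op 6 [order #5] limit_sell(price=100, qty=8): fills=#4x#5:8@100; bids=[#4:1@100] asks=[-]
After op 7 [order #6] limit_buy(price=95, qty=5): fills=none; bids=[#4:1@100 #6:5@95] asks=[-]
After op 8 [order #7] market_sell(qty=7): fills=#4x#7:1@100 #6x#7:5@95; bids=[-] asks=[-]
After op 9 [order #8] limit_buy(price=99, qty=7): fills=none; bids=[#8:7@99] asks=[-]
After op 10 [order #9] limit_buy(price=98, qty=9): fills=none; bids=[#8:7@99 #9:9@98] asks=[-]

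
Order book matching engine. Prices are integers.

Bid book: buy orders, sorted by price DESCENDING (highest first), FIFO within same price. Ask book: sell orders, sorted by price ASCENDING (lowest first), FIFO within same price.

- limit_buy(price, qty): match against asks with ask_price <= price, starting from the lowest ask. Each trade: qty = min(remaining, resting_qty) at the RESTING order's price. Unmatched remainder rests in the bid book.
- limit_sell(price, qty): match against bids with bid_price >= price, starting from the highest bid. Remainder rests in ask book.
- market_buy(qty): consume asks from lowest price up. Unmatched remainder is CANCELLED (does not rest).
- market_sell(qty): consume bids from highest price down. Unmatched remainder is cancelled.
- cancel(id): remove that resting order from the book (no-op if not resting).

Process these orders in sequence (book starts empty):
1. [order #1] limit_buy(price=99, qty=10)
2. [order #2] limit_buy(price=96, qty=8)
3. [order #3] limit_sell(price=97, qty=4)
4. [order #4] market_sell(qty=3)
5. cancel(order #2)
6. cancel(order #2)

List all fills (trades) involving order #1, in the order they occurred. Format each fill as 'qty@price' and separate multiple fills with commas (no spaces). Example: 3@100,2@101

After op 1 [order #1] limit_buy(price=99, qty=10): fills=none; bids=[#1:10@99] asks=[-]
After op 2 [order #2] limit_buy(price=96, qty=8): fills=none; bids=[#1:10@99 #2:8@96] asks=[-]
After op 3 [order #3] limit_sell(price=97, qty=4): fills=#1x#3:4@99; bids=[#1:6@99 #2:8@96] asks=[-]
After op 4 [order #4] market_sell(qty=3): fills=#1x#4:3@99; bids=[#1:3@99 #2:8@96] asks=[-]
After op 5 cancel(order #2): fills=none; bids=[#1:3@99] asks=[-]
After op 6 cancel(order #2): fills=none; bids=[#1:3@99] asks=[-]

Answer: 4@99,3@99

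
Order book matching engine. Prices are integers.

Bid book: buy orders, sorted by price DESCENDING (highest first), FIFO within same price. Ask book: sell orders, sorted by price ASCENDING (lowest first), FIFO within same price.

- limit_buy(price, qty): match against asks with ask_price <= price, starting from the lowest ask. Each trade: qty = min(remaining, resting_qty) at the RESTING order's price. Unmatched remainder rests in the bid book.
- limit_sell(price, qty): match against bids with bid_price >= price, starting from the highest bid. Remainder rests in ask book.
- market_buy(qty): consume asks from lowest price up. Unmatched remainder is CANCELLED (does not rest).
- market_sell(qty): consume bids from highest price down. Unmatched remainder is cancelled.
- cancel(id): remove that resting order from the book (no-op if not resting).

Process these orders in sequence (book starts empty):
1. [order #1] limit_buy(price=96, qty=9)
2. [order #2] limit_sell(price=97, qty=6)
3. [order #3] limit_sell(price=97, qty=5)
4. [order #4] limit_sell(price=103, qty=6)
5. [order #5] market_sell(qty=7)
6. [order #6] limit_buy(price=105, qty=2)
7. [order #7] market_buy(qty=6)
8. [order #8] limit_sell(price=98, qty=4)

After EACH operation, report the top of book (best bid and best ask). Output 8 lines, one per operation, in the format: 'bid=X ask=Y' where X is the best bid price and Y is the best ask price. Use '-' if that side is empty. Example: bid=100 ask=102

After op 1 [order #1] limit_buy(price=96, qty=9): fills=none; bids=[#1:9@96] asks=[-]
After op 2 [order #2] limit_sell(price=97, qty=6): fills=none; bids=[#1:9@96] asks=[#2:6@97]
After op 3 [order #3] limit_sell(price=97, qty=5): fills=none; bids=[#1:9@96] asks=[#2:6@97 #3:5@97]
After op 4 [order #4] limit_sell(price=103, qty=6): fills=none; bids=[#1:9@96] asks=[#2:6@97 #3:5@97 #4:6@103]
After op 5 [order #5] market_sell(qty=7): fills=#1x#5:7@96; bids=[#1:2@96] asks=[#2:6@97 #3:5@97 #4:6@103]
After op 6 [order #6] limit_buy(price=105, qty=2): fills=#6x#2:2@97; bids=[#1:2@96] asks=[#2:4@97 #3:5@97 #4:6@103]
After op 7 [order #7] market_buy(qty=6): fills=#7x#2:4@97 #7x#3:2@97; bids=[#1:2@96] asks=[#3:3@97 #4:6@103]
After op 8 [order #8] limit_sell(price=98, qty=4): fills=none; bids=[#1:2@96] asks=[#3:3@97 #8:4@98 #4:6@103]

Answer: bid=96 ask=-
bid=96 ask=97
bid=96 ask=97
bid=96 ask=97
bid=96 ask=97
bid=96 ask=97
bid=96 ask=97
bid=96 ask=97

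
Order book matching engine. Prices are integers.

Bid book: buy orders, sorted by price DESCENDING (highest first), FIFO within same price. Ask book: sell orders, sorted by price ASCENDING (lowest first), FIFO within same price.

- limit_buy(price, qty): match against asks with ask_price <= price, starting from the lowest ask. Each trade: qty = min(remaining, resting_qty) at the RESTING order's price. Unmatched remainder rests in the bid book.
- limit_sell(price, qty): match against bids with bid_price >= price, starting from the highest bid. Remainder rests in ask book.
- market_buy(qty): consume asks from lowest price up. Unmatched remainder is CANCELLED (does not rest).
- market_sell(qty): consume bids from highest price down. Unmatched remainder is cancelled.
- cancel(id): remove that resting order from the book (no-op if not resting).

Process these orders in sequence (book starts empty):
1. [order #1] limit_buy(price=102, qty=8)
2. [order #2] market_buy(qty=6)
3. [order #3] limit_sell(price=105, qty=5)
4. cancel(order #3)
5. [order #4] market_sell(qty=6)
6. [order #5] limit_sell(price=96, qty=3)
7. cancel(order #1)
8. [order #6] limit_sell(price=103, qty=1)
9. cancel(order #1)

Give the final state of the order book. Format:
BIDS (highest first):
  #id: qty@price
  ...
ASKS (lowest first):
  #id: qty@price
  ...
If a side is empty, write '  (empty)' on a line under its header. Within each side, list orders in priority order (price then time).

After op 1 [order #1] limit_buy(price=102, qty=8): fills=none; bids=[#1:8@102] asks=[-]
After op 2 [order #2] market_buy(qty=6): fills=none; bids=[#1:8@102] asks=[-]
After op 3 [order #3] limit_sell(price=105, qty=5): fills=none; bids=[#1:8@102] asks=[#3:5@105]
After op 4 cancel(order #3): fills=none; bids=[#1:8@102] asks=[-]
After op 5 [order #4] market_sell(qty=6): fills=#1x#4:6@102; bids=[#1:2@102] asks=[-]
After op 6 [order #5] limit_sell(price=96, qty=3): fills=#1x#5:2@102; bids=[-] asks=[#5:1@96]
After op 7 cancel(order #1): fills=none; bids=[-] asks=[#5:1@96]
After op 8 [order #6] limit_sell(price=103, qty=1): fills=none; bids=[-] asks=[#5:1@96 #6:1@103]
After op 9 cancel(order #1): fills=none; bids=[-] asks=[#5:1@96 #6:1@103]

Answer: BIDS (highest first):
  (empty)
ASKS (lowest first):
  #5: 1@96
  #6: 1@103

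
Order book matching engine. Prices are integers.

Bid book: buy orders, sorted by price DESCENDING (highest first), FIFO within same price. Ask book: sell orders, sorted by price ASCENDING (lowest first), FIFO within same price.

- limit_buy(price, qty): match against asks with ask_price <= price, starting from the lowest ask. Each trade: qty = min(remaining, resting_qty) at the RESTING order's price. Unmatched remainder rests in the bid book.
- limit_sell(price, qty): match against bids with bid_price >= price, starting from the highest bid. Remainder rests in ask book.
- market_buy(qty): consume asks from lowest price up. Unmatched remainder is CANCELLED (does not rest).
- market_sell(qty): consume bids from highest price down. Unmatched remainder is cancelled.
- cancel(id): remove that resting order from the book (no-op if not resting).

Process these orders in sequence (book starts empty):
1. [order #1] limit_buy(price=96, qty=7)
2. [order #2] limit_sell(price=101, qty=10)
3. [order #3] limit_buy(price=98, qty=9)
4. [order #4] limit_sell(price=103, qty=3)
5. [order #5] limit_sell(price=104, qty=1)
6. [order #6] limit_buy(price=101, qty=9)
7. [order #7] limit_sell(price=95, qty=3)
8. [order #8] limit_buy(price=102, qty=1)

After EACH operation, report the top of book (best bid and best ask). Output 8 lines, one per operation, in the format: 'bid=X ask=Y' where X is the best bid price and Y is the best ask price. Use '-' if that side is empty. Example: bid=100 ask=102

After op 1 [order #1] limit_buy(price=96, qty=7): fills=none; bids=[#1:7@96] asks=[-]
After op 2 [order #2] limit_sell(price=101, qty=10): fills=none; bids=[#1:7@96] asks=[#2:10@101]
After op 3 [order #3] limit_buy(price=98, qty=9): fills=none; bids=[#3:9@98 #1:7@96] asks=[#2:10@101]
After op 4 [order #4] limit_sell(price=103, qty=3): fills=none; bids=[#3:9@98 #1:7@96] asks=[#2:10@101 #4:3@103]
After op 5 [order #5] limit_sell(price=104, qty=1): fills=none; bids=[#3:9@98 #1:7@96] asks=[#2:10@101 #4:3@103 #5:1@104]
After op 6 [order #6] limit_buy(price=101, qty=9): fills=#6x#2:9@101; bids=[#3:9@98 #1:7@96] asks=[#2:1@101 #4:3@103 #5:1@104]
After op 7 [order #7] limit_sell(price=95, qty=3): fills=#3x#7:3@98; bids=[#3:6@98 #1:7@96] asks=[#2:1@101 #4:3@103 #5:1@104]
After op 8 [order #8] limit_buy(price=102, qty=1): fills=#8x#2:1@101; bids=[#3:6@98 #1:7@96] asks=[#4:3@103 #5:1@104]

Answer: bid=96 ask=-
bid=96 ask=101
bid=98 ask=101
bid=98 ask=101
bid=98 ask=101
bid=98 ask=101
bid=98 ask=101
bid=98 ask=103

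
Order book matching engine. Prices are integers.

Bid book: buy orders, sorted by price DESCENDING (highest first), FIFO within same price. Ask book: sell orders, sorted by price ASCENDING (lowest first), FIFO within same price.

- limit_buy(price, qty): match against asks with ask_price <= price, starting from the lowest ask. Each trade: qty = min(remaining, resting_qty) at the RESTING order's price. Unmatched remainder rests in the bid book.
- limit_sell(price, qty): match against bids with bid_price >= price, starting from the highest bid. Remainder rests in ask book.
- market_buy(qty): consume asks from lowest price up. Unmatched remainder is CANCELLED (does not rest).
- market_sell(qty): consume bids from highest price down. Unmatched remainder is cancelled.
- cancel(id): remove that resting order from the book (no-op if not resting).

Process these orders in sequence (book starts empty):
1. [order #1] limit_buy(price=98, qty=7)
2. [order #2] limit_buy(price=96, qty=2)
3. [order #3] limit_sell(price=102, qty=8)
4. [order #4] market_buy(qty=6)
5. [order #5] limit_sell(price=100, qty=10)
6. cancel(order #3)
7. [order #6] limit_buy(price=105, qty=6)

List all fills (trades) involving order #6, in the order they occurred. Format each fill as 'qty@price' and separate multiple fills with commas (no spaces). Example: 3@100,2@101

After op 1 [order #1] limit_buy(price=98, qty=7): fills=none; bids=[#1:7@98] asks=[-]
After op 2 [order #2] limit_buy(price=96, qty=2): fills=none; bids=[#1:7@98 #2:2@96] asks=[-]
After op 3 [order #3] limit_sell(price=102, qty=8): fills=none; bids=[#1:7@98 #2:2@96] asks=[#3:8@102]
After op 4 [order #4] market_buy(qty=6): fills=#4x#3:6@102; bids=[#1:7@98 #2:2@96] asks=[#3:2@102]
After op 5 [order #5] limit_sell(price=100, qty=10): fills=none; bids=[#1:7@98 #2:2@96] asks=[#5:10@100 #3:2@102]
After op 6 cancel(order #3): fills=none; bids=[#1:7@98 #2:2@96] asks=[#5:10@100]
After op 7 [order #6] limit_buy(price=105, qty=6): fills=#6x#5:6@100; bids=[#1:7@98 #2:2@96] asks=[#5:4@100]

Answer: 6@100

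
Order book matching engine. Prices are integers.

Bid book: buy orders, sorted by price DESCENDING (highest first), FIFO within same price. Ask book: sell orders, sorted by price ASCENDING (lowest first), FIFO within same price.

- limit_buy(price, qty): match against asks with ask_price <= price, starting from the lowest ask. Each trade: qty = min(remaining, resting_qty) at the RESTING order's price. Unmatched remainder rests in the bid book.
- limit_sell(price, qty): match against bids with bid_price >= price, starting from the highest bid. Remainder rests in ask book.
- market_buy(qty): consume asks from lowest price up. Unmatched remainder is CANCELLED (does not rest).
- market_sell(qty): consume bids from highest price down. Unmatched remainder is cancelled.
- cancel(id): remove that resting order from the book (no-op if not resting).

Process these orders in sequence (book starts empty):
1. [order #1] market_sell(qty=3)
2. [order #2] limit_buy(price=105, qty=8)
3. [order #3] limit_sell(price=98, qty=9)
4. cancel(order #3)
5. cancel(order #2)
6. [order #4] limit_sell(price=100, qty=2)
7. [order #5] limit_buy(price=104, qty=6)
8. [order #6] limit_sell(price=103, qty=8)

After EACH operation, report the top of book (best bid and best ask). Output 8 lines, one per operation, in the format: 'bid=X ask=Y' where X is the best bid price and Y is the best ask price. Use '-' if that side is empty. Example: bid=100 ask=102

After op 1 [order #1] market_sell(qty=3): fills=none; bids=[-] asks=[-]
After op 2 [order #2] limit_buy(price=105, qty=8): fills=none; bids=[#2:8@105] asks=[-]
After op 3 [order #3] limit_sell(price=98, qty=9): fills=#2x#3:8@105; bids=[-] asks=[#3:1@98]
After op 4 cancel(order #3): fills=none; bids=[-] asks=[-]
After op 5 cancel(order #2): fills=none; bids=[-] asks=[-]
After op 6 [order #4] limit_sell(price=100, qty=2): fills=none; bids=[-] asks=[#4:2@100]
After op 7 [order #5] limit_buy(price=104, qty=6): fills=#5x#4:2@100; bids=[#5:4@104] asks=[-]
After op 8 [order #6] limit_sell(price=103, qty=8): fills=#5x#6:4@104; bids=[-] asks=[#6:4@103]

Answer: bid=- ask=-
bid=105 ask=-
bid=- ask=98
bid=- ask=-
bid=- ask=-
bid=- ask=100
bid=104 ask=-
bid=- ask=103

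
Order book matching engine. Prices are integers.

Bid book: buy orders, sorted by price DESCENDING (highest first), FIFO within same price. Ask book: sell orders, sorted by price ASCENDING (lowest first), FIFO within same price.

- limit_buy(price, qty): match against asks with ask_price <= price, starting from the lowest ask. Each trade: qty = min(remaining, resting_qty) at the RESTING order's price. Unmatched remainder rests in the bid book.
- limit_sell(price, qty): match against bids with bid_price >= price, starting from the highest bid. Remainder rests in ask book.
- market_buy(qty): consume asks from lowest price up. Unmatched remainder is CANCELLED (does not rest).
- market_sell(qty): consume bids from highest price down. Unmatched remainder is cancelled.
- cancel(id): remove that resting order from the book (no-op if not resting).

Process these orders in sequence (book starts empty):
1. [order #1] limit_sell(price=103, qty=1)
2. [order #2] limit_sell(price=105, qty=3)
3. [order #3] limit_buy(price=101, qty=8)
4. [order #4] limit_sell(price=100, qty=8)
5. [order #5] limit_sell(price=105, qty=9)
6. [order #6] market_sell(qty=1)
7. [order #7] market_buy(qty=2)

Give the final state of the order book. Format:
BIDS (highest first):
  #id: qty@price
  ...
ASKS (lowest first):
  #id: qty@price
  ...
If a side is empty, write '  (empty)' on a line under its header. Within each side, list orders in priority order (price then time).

Answer: BIDS (highest first):
  (empty)
ASKS (lowest first):
  #2: 2@105
  #5: 9@105

Derivation:
After op 1 [order #1] limit_sell(price=103, qty=1): fills=none; bids=[-] asks=[#1:1@103]
After op 2 [order #2] limit_sell(price=105, qty=3): fills=none; bids=[-] asks=[#1:1@103 #2:3@105]
After op 3 [order #3] limit_buy(price=101, qty=8): fills=none; bids=[#3:8@101] asks=[#1:1@103 #2:3@105]
After op 4 [order #4] limit_sell(price=100, qty=8): fills=#3x#4:8@101; bids=[-] asks=[#1:1@103 #2:3@105]
After op 5 [order #5] limit_sell(price=105, qty=9): fills=none; bids=[-] asks=[#1:1@103 #2:3@105 #5:9@105]
After op 6 [order #6] market_sell(qty=1): fills=none; bids=[-] asks=[#1:1@103 #2:3@105 #5:9@105]
After op 7 [order #7] market_buy(qty=2): fills=#7x#1:1@103 #7x#2:1@105; bids=[-] asks=[#2:2@105 #5:9@105]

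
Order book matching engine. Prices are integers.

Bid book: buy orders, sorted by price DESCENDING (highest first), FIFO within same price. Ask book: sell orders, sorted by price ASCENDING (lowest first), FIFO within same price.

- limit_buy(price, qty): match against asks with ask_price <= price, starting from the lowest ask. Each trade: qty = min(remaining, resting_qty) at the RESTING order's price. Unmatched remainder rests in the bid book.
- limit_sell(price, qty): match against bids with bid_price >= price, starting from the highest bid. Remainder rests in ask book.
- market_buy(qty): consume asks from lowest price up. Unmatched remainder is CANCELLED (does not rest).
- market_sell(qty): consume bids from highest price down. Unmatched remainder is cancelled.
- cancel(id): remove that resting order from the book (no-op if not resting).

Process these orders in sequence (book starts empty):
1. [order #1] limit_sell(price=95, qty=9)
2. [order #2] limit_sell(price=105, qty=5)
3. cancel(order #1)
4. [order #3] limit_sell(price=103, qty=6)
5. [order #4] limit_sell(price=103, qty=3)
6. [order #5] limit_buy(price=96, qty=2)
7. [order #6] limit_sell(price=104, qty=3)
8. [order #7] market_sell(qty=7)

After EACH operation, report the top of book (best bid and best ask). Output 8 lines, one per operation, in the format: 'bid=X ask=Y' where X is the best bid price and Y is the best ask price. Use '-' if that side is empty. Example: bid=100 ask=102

Answer: bid=- ask=95
bid=- ask=95
bid=- ask=105
bid=- ask=103
bid=- ask=103
bid=96 ask=103
bid=96 ask=103
bid=- ask=103

Derivation:
After op 1 [order #1] limit_sell(price=95, qty=9): fills=none; bids=[-] asks=[#1:9@95]
After op 2 [order #2] limit_sell(price=105, qty=5): fills=none; bids=[-] asks=[#1:9@95 #2:5@105]
After op 3 cancel(order #1): fills=none; bids=[-] asks=[#2:5@105]
After op 4 [order #3] limit_sell(price=103, qty=6): fills=none; bids=[-] asks=[#3:6@103 #2:5@105]
After op 5 [order #4] limit_sell(price=103, qty=3): fills=none; bids=[-] asks=[#3:6@103 #4:3@103 #2:5@105]
After op 6 [order #5] limit_buy(price=96, qty=2): fills=none; bids=[#5:2@96] asks=[#3:6@103 #4:3@103 #2:5@105]
After op 7 [order #6] limit_sell(price=104, qty=3): fills=none; bids=[#5:2@96] asks=[#3:6@103 #4:3@103 #6:3@104 #2:5@105]
After op 8 [order #7] market_sell(qty=7): fills=#5x#7:2@96; bids=[-] asks=[#3:6@103 #4:3@103 #6:3@104 #2:5@105]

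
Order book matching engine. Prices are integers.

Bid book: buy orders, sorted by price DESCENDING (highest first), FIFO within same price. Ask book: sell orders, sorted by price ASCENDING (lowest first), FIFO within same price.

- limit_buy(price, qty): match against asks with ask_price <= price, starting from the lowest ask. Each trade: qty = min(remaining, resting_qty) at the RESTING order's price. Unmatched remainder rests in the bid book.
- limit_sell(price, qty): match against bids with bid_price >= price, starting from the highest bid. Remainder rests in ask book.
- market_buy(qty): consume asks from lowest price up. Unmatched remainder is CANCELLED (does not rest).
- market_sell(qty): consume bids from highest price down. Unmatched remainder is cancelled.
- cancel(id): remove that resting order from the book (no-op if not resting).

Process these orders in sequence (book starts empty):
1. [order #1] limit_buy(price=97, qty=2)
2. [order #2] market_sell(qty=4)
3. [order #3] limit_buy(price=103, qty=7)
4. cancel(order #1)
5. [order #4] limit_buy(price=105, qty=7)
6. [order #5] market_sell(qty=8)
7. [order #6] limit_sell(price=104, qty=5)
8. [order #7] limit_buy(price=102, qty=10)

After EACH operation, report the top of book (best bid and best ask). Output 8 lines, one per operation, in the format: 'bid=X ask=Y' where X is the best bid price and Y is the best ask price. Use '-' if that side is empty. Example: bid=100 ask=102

Answer: bid=97 ask=-
bid=- ask=-
bid=103 ask=-
bid=103 ask=-
bid=105 ask=-
bid=103 ask=-
bid=103 ask=104
bid=103 ask=104

Derivation:
After op 1 [order #1] limit_buy(price=97, qty=2): fills=none; bids=[#1:2@97] asks=[-]
After op 2 [order #2] market_sell(qty=4): fills=#1x#2:2@97; bids=[-] asks=[-]
After op 3 [order #3] limit_buy(price=103, qty=7): fills=none; bids=[#3:7@103] asks=[-]
After op 4 cancel(order #1): fills=none; bids=[#3:7@103] asks=[-]
After op 5 [order #4] limit_buy(price=105, qty=7): fills=none; bids=[#4:7@105 #3:7@103] asks=[-]
After op 6 [order #5] market_sell(qty=8): fills=#4x#5:7@105 #3x#5:1@103; bids=[#3:6@103] asks=[-]
After op 7 [order #6] limit_sell(price=104, qty=5): fills=none; bids=[#3:6@103] asks=[#6:5@104]
After op 8 [order #7] limit_buy(price=102, qty=10): fills=none; bids=[#3:6@103 #7:10@102] asks=[#6:5@104]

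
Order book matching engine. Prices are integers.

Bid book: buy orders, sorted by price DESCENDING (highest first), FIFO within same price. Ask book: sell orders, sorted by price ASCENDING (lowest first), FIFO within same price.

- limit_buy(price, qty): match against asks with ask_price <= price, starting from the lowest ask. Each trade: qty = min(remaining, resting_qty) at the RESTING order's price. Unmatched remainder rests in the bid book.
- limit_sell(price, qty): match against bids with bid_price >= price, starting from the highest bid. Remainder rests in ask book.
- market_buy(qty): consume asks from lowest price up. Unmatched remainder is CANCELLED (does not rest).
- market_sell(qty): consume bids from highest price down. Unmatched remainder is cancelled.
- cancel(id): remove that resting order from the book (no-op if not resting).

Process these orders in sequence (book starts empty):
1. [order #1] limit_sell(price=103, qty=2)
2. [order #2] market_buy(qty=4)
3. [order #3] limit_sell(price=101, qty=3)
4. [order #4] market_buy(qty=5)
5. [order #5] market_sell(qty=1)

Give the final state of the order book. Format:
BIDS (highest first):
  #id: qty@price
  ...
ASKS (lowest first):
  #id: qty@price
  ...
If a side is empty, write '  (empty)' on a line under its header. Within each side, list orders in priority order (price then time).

After op 1 [order #1] limit_sell(price=103, qty=2): fills=none; bids=[-] asks=[#1:2@103]
After op 2 [order #2] market_buy(qty=4): fills=#2x#1:2@103; bids=[-] asks=[-]
After op 3 [order #3] limit_sell(price=101, qty=3): fills=none; bids=[-] asks=[#3:3@101]
After op 4 [order #4] market_buy(qty=5): fills=#4x#3:3@101; bids=[-] asks=[-]
After op 5 [order #5] market_sell(qty=1): fills=none; bids=[-] asks=[-]

Answer: BIDS (highest first):
  (empty)
ASKS (lowest first):
  (empty)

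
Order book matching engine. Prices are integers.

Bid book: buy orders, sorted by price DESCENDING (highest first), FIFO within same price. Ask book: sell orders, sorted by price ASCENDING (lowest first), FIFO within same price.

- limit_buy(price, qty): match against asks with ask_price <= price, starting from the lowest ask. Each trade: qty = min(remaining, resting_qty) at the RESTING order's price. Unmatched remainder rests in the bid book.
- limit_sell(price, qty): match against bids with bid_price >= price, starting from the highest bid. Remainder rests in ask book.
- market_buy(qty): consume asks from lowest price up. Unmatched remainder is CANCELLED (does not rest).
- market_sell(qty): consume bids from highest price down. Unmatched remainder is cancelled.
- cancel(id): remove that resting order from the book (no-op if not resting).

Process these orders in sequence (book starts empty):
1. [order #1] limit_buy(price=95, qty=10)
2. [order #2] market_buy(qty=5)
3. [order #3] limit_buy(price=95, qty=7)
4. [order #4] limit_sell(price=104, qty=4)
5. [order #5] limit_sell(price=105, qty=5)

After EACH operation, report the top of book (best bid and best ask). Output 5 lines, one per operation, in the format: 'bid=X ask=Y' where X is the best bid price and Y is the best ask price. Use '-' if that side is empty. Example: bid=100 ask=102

After op 1 [order #1] limit_buy(price=95, qty=10): fills=none; bids=[#1:10@95] asks=[-]
After op 2 [order #2] market_buy(qty=5): fills=none; bids=[#1:10@95] asks=[-]
After op 3 [order #3] limit_buy(price=95, qty=7): fills=none; bids=[#1:10@95 #3:7@95] asks=[-]
After op 4 [order #4] limit_sell(price=104, qty=4): fills=none; bids=[#1:10@95 #3:7@95] asks=[#4:4@104]
After op 5 [order #5] limit_sell(price=105, qty=5): fills=none; bids=[#1:10@95 #3:7@95] asks=[#4:4@104 #5:5@105]

Answer: bid=95 ask=-
bid=95 ask=-
bid=95 ask=-
bid=95 ask=104
bid=95 ask=104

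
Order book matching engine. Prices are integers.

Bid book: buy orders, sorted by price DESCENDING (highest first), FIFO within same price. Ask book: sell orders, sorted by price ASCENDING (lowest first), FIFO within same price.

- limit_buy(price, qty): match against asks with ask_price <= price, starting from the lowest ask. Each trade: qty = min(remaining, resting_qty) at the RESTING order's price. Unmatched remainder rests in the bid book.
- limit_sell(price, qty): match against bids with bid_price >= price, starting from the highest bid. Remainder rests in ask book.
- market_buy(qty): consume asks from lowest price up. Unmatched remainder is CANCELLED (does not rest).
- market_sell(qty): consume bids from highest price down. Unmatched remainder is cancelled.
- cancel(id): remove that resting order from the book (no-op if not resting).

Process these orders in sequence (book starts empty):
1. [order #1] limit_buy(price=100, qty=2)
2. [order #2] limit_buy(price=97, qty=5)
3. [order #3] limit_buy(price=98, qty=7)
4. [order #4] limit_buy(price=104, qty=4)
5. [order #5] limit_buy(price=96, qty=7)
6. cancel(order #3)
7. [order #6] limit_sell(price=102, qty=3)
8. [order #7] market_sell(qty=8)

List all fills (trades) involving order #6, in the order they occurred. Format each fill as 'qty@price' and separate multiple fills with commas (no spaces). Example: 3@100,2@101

Answer: 3@104

Derivation:
After op 1 [order #1] limit_buy(price=100, qty=2): fills=none; bids=[#1:2@100] asks=[-]
After op 2 [order #2] limit_buy(price=97, qty=5): fills=none; bids=[#1:2@100 #2:5@97] asks=[-]
After op 3 [order #3] limit_buy(price=98, qty=7): fills=none; bids=[#1:2@100 #3:7@98 #2:5@97] asks=[-]
After op 4 [order #4] limit_buy(price=104, qty=4): fills=none; bids=[#4:4@104 #1:2@100 #3:7@98 #2:5@97] asks=[-]
After op 5 [order #5] limit_buy(price=96, qty=7): fills=none; bids=[#4:4@104 #1:2@100 #3:7@98 #2:5@97 #5:7@96] asks=[-]
After op 6 cancel(order #3): fills=none; bids=[#4:4@104 #1:2@100 #2:5@97 #5:7@96] asks=[-]
After op 7 [order #6] limit_sell(price=102, qty=3): fills=#4x#6:3@104; bids=[#4:1@104 #1:2@100 #2:5@97 #5:7@96] asks=[-]
After op 8 [order #7] market_sell(qty=8): fills=#4x#7:1@104 #1x#7:2@100 #2x#7:5@97; bids=[#5:7@96] asks=[-]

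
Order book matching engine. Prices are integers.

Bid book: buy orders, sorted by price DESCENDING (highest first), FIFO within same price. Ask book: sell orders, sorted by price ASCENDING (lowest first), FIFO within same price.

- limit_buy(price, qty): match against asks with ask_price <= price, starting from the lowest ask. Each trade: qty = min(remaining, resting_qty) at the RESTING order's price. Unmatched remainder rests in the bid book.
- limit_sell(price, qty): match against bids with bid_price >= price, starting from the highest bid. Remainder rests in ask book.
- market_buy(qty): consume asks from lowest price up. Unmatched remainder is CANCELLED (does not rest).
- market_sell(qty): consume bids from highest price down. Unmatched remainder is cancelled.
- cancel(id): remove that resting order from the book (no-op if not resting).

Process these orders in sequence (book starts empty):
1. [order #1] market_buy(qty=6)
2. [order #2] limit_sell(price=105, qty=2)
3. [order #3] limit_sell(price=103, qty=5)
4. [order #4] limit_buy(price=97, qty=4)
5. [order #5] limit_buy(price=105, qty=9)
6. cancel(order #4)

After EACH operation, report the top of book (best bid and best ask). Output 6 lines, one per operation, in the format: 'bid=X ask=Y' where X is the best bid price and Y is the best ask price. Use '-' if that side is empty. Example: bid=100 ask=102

Answer: bid=- ask=-
bid=- ask=105
bid=- ask=103
bid=97 ask=103
bid=105 ask=-
bid=105 ask=-

Derivation:
After op 1 [order #1] market_buy(qty=6): fills=none; bids=[-] asks=[-]
After op 2 [order #2] limit_sell(price=105, qty=2): fills=none; bids=[-] asks=[#2:2@105]
After op 3 [order #3] limit_sell(price=103, qty=5): fills=none; bids=[-] asks=[#3:5@103 #2:2@105]
After op 4 [order #4] limit_buy(price=97, qty=4): fills=none; bids=[#4:4@97] asks=[#3:5@103 #2:2@105]
After op 5 [order #5] limit_buy(price=105, qty=9): fills=#5x#3:5@103 #5x#2:2@105; bids=[#5:2@105 #4:4@97] asks=[-]
After op 6 cancel(order #4): fills=none; bids=[#5:2@105] asks=[-]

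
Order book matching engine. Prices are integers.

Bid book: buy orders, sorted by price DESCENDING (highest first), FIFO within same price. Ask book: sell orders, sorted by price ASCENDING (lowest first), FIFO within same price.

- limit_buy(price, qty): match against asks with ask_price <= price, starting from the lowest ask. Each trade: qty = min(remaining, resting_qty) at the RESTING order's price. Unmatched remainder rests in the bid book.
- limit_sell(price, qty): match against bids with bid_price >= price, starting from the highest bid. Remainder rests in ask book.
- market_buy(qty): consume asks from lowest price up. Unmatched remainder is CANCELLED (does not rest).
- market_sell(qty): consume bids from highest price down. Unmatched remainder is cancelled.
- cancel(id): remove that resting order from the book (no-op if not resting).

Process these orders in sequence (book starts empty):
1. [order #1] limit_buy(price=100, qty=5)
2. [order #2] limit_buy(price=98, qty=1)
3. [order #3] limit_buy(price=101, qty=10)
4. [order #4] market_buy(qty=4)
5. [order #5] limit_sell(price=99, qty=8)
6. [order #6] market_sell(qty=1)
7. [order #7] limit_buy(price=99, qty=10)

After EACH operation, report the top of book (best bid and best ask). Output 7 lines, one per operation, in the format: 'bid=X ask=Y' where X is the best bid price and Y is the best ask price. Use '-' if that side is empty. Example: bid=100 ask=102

After op 1 [order #1] limit_buy(price=100, qty=5): fills=none; bids=[#1:5@100] asks=[-]
After op 2 [order #2] limit_buy(price=98, qty=1): fills=none; bids=[#1:5@100 #2:1@98] asks=[-]
After op 3 [order #3] limit_buy(price=101, qty=10): fills=none; bids=[#3:10@101 #1:5@100 #2:1@98] asks=[-]
After op 4 [order #4] market_buy(qty=4): fills=none; bids=[#3:10@101 #1:5@100 #2:1@98] asks=[-]
After op 5 [order #5] limit_sell(price=99, qty=8): fills=#3x#5:8@101; bids=[#3:2@101 #1:5@100 #2:1@98] asks=[-]
After op 6 [order #6] market_sell(qty=1): fills=#3x#6:1@101; bids=[#3:1@101 #1:5@100 #2:1@98] asks=[-]
After op 7 [order #7] limit_buy(price=99, qty=10): fills=none; bids=[#3:1@101 #1:5@100 #7:10@99 #2:1@98] asks=[-]

Answer: bid=100 ask=-
bid=100 ask=-
bid=101 ask=-
bid=101 ask=-
bid=101 ask=-
bid=101 ask=-
bid=101 ask=-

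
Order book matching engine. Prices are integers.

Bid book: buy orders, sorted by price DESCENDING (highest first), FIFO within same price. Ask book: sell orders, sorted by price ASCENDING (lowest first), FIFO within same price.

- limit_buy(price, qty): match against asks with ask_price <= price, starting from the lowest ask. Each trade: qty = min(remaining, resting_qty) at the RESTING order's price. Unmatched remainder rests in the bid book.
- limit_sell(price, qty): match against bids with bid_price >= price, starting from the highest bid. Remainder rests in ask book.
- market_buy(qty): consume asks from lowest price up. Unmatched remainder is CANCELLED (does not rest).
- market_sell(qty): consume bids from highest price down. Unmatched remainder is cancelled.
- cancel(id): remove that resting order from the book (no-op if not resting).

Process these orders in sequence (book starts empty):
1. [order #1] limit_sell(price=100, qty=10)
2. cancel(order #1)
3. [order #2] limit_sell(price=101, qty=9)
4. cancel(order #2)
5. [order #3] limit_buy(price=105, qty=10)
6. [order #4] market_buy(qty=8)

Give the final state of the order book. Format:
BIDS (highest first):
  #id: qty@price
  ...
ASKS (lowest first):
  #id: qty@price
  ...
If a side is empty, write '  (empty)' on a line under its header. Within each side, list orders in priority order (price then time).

After op 1 [order #1] limit_sell(price=100, qty=10): fills=none; bids=[-] asks=[#1:10@100]
After op 2 cancel(order #1): fills=none; bids=[-] asks=[-]
After op 3 [order #2] limit_sell(price=101, qty=9): fills=none; bids=[-] asks=[#2:9@101]
After op 4 cancel(order #2): fills=none; bids=[-] asks=[-]
After op 5 [order #3] limit_buy(price=105, qty=10): fills=none; bids=[#3:10@105] asks=[-]
After op 6 [order #4] market_buy(qty=8): fills=none; bids=[#3:10@105] asks=[-]

Answer: BIDS (highest first):
  #3: 10@105
ASKS (lowest first):
  (empty)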